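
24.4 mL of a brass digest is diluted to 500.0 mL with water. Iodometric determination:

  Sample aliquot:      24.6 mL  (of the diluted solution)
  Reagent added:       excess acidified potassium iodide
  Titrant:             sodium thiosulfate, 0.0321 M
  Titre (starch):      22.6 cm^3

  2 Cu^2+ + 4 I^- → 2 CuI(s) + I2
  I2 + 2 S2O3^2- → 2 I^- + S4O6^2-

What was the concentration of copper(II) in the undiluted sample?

0.604 M

n(S2O3^2-) = 0.0226 × 0.0321 = 7.25 × 10^-4 mol
n(I2) = n(S2O3^2-)/2 = 3.63 × 10^-4 mol
From the 2:1 ratio, n(Cu2+) in the aliquot = 2/1 × 3.63 × 10^-4 = 7.25 × 10^-4 mol
[Cu2+]_dilute = 7.25 × 10^-4 / 0.0246 = 0.0295 mol/L
[Cu2+]_original = 0.0295 × 500.0/24.4 = 0.604 mol/L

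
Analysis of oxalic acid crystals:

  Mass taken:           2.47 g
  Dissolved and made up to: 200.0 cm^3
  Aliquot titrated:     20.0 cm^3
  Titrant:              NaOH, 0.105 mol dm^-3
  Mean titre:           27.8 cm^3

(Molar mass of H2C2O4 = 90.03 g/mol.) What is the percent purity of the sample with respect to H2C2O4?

H2C2O4 + 2 NaOH → Na2C2O4 + 2 H2O
n(NaOH) per titration = 0.0278 × 0.105 = 2.92 × 10^-3 mol
From the 1:2 ratio, n(H2C2O4) in each aliquot = 1/2 × 2.92 × 10^-3 = 1.46 × 10^-3 mol
n(H2C2O4) in the whole flask = 1.46 × 10^-3 × 200.0/20.0 = 0.0146 mol
mass of H2C2O4 = 0.0146 × 90.03 = 1.31 g
% H2C2O4 = 1.31 / 2.47 × 100 = 53.2 %

53.2 %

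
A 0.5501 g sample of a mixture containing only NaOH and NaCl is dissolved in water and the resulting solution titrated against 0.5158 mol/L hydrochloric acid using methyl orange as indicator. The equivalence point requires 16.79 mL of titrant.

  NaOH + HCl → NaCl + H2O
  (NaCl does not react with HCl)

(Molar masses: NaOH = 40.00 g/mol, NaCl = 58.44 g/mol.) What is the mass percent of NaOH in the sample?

n(HCl) = 0.01679 × 0.5158 = 8.660 × 10^-3 mol
Let x = n(NaOH), y = n(NaCl).
Titrant: 1x = 8.660 × 10^-3;  mass: 40.00x + 58.44y = 0.5501
Solving, x = 8.660 × 10^-3 mol, y = 3.485 × 10^-3 mol
mass of NaOH = 8.660 × 10^-3 × 40.00 = 0.3464 g
% NaOH = 0.3464 / 0.5501 × 100 = 62.97 %

62.97 %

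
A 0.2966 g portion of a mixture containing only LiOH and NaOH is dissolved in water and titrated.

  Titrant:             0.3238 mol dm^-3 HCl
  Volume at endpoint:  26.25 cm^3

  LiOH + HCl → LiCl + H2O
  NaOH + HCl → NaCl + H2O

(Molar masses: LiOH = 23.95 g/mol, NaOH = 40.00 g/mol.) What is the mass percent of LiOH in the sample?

21.83 %

n(HCl) = 0.02625 × 0.3238 = 8.500 × 10^-3 mol
Let x = n(LiOH), y = n(NaOH).
Titrant: 1x + 1y = 8.500 × 10^-3;  mass: 23.95x + 40.00y = 0.2966
Solving, x = 2.703 × 10^-3 mol, y = 5.796 × 10^-3 mol
mass of LiOH = 2.703 × 10^-3 × 23.95 = 0.06475 g
% LiOH = 0.06475 / 0.2966 × 100 = 21.83 %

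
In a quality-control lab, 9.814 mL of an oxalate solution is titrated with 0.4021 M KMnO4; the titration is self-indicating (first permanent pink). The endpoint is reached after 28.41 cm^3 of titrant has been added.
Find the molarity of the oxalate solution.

2.910 M

2 MnO4^- + 5 C2O4^2- + 16 H^+ → 2 Mn^2+ + 10 CO2 + 8 H2O
n(KMnO4) = 0.02841 L × 0.4021 mol/L = 0.01142 mol
From the 5:2 mole ratio, n(C2O4^2-) = 5/2 × 0.01142 = 0.02856 mol
[C2O4^2-] = 0.02856 mol / 0.009814 L = 2.910 mol/L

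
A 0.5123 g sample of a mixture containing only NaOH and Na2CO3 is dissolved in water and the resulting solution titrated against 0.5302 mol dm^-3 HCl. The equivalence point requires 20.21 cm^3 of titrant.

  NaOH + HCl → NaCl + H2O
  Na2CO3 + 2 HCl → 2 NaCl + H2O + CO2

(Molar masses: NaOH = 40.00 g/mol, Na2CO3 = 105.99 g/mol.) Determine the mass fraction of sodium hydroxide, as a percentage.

33.38 %

n(HCl) = 0.02021 × 0.5302 = 0.01072 mol
Let x = n(NaOH), y = n(Na2CO3).
Titrant: 1x + 2y = 0.01072;  mass: 40.00x + 105.99y = 0.5123
Solving, x = 4.275 × 10^-3 mol, y = 3.220 × 10^-3 mol
mass of NaOH = 4.275 × 10^-3 × 40.00 = 0.1710 g
% NaOH = 0.1710 / 0.5123 × 100 = 33.38 %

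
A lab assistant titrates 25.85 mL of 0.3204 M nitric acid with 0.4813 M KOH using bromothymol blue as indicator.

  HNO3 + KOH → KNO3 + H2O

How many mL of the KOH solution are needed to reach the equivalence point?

17.21 mL

n(HNO3) = 0.02585 L × 0.3204 mol/L = 8.282 × 10^-3 mol
n(KOH) = 8.282 × 10^-3 mol (1:1 stoichiometry)
V(KOH) = 8.282 × 10^-3 mol / 0.4813 mol/L = 0.01721 L = 17.21 mL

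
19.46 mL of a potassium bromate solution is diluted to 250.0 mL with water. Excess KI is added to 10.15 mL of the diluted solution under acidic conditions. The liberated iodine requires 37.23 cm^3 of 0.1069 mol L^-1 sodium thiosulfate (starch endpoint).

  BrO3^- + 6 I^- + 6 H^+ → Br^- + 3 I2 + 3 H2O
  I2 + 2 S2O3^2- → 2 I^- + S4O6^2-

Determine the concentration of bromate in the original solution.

n(S2O3^2-) = 0.03723 × 0.1069 = 3.980 × 10^-3 mol
n(I2) = n(S2O3^2-)/2 = 1.990 × 10^-3 mol
From the 1:3 ratio, n(BrO3^-) in the aliquot = 1/3 × 1.990 × 10^-3 = 6.633 × 10^-4 mol
[BrO3^-]_dilute = 6.633 × 10^-4 / 0.01015 = 0.06535 mol/L
[BrO3^-]_original = 0.06535 × 250.0/19.46 = 0.8396 mol/L

0.8396 mol/L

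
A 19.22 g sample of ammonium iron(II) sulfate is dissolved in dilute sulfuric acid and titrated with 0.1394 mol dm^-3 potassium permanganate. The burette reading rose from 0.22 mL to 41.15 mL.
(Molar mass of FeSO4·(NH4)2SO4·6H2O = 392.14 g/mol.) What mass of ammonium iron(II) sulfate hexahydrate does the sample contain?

11.19 g

MnO4^- + 5 Fe^2+ + 8 H^+ → Mn^2+ + 5 Fe^3+ + 4 H2O
n(KMnO4) = 0.04093 L × 0.1394 mol/L = 5.706 × 10^-3 mol
From the 5:1 ratio, n(FeSO4·(NH4)2SO4·6H2O) = 5/1 × 5.706 × 10^-3 = 0.02853 mol
mass of FeSO4·(NH4)2SO4·6H2O = 0.02853 × 392.14 g/mol = 11.19 g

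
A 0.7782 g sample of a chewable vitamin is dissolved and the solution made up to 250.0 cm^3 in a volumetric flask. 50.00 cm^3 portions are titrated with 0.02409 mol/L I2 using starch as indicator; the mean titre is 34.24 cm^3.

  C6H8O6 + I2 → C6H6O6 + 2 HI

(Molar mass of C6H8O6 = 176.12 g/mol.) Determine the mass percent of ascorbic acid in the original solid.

93.34 %

n(I2) per titration = 0.03424 × 0.02409 = 8.248 × 10^-4 mol
n(C6H8O6) in each aliquot = 8.248 × 10^-4 mol (1:1 ratio)
n(C6H8O6) in the whole flask = 8.248 × 10^-4 × 250.0/50.00 = 4.124 × 10^-3 mol
mass of C6H8O6 = 4.124 × 10^-3 × 176.12 = 0.7264 g
% C6H8O6 = 0.7264 / 0.7782 × 100 = 93.34 %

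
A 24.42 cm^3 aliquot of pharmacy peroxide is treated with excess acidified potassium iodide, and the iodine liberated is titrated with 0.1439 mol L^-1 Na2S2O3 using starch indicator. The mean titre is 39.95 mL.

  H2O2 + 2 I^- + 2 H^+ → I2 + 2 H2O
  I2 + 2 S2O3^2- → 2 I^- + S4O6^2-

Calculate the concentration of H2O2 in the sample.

0.1177 mol/L

n(S2O3^2-) = 0.03995 × 0.1439 = 5.749 × 10^-3 mol
n(I2) = n(S2O3^2-)/2 = 2.874 × 10^-3 mol
n(H2O2) in the aliquot = 2.874 × 10^-3 mol (1:1 ratio)
[H2O2] = 2.874 × 10^-3 / 0.02442 = 0.1177 mol/L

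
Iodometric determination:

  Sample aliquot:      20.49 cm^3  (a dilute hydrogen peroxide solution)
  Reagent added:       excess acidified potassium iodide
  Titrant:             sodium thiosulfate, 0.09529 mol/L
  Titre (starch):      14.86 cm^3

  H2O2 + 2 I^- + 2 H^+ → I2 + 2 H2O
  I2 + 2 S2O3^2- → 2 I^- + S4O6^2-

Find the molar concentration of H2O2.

0.03455 mol/L

n(S2O3^2-) = 0.01486 × 0.09529 = 1.416 × 10^-3 mol
n(I2) = n(S2O3^2-)/2 = 7.080 × 10^-4 mol
n(H2O2) in the aliquot = 7.080 × 10^-4 mol (1:1 ratio)
[H2O2] = 7.080 × 10^-4 / 0.02049 = 0.03455 mol/L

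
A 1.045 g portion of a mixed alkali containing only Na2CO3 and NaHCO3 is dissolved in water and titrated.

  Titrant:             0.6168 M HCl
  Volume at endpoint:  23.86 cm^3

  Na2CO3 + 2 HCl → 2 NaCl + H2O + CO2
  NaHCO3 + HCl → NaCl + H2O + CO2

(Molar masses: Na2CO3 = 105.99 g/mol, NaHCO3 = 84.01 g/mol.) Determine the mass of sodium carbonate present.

n(HCl) = 0.02386 × 0.6168 = 0.01472 mol
Let x = n(Na2CO3), y = n(NaHCO3).
Titrant: 2x + 1y = 0.01472;  mass: 105.99x + 84.01y = 1.045
Solving, x = 3.085 × 10^-3 mol, y = 8.547 × 10^-3 mol
mass of Na2CO3 = 3.085 × 10^-3 × 105.99 = 0.3270 g

0.3270 g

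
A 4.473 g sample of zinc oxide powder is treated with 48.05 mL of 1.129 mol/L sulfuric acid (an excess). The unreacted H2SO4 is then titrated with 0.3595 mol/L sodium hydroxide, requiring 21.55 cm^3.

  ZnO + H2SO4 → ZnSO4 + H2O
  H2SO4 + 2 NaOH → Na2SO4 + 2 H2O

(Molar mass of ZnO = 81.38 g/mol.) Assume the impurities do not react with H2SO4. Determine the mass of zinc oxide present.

4.100 g

n(H2SO4) added = 0.04805 × 1.129 = 0.05425 mol
n(NaOH) used in back-titration = 0.02155 × 0.3595 = 7.747 × 10^-3 mol
From the 1:2 ratio, n(H2SO4) left over = 1/2 × 7.747 × 10^-3 = 3.874 × 10^-3 mol
n(H2SO4) consumed by analyte = 0.05425 − 3.874 × 10^-3 = 0.05037 mol
n(ZnO) = 0.05037 mol (1:1 ratio)
mass of ZnO = 0.05037 × 81.38 = 4.100 g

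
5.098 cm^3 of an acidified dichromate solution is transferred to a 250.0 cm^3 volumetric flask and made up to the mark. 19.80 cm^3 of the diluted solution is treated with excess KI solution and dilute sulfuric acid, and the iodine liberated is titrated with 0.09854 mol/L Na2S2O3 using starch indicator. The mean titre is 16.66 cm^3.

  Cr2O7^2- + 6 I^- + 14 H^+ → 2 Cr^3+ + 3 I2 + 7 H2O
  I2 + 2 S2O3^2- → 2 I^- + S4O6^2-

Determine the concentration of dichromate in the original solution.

0.6777 mol/L

n(S2O3^2-) = 0.01666 × 0.09854 = 1.642 × 10^-3 mol
n(I2) = n(S2O3^2-)/2 = 8.208 × 10^-4 mol
From the 1:3 ratio, n(Cr2O7^2-) in the aliquot = 1/3 × 8.208 × 10^-4 = 2.736 × 10^-4 mol
[Cr2O7^2-]_dilute = 2.736 × 10^-4 / 0.01980 = 0.01382 mol/L
[Cr2O7^2-]_original = 0.01382 × 250.0/5.098 = 0.6777 mol/L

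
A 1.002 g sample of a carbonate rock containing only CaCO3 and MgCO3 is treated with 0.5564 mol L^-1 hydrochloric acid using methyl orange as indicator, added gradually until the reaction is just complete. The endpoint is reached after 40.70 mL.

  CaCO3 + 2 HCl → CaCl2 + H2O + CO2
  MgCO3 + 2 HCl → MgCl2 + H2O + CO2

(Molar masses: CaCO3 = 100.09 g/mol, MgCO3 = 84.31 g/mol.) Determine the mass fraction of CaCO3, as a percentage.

29.99 %

n(HCl) = 0.04070 × 0.5564 = 0.02265 mol
Let x = n(CaCO3), y = n(MgCO3).
Titrant: 2x + 2y = 0.02265;  mass: 100.09x + 84.31y = 1.002
Solving, x = 3.003 × 10^-3 mol, y = 8.320 × 10^-3 mol
mass of CaCO3 = 3.003 × 10^-3 × 100.09 = 0.3005 g
% CaCO3 = 0.3005 / 1.002 × 100 = 29.99 %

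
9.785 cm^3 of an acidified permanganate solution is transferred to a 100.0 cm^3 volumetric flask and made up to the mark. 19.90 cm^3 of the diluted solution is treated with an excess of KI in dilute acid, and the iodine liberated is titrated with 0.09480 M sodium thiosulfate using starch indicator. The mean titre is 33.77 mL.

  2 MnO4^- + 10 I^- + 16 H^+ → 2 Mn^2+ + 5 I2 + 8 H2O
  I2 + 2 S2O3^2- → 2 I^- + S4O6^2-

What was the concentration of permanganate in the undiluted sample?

0.3288 M

n(S2O3^2-) = 0.03377 × 0.09480 = 3.201 × 10^-3 mol
n(I2) = n(S2O3^2-)/2 = 1.601 × 10^-3 mol
From the 2:5 ratio, n(MnO4^-) in the aliquot = 2/5 × 1.601 × 10^-3 = 6.403 × 10^-4 mol
[MnO4^-]_dilute = 6.403 × 10^-4 / 0.01990 = 0.03217 mol/L
[MnO4^-]_original = 0.03217 × 100.0/9.785 = 0.3288 mol/L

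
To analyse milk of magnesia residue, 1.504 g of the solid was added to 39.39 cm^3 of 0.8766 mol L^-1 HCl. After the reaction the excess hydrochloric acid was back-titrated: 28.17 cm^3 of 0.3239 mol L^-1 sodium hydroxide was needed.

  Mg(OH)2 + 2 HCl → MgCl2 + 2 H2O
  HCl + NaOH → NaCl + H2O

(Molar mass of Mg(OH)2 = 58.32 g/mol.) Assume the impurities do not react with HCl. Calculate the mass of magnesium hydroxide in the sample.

0.7408 g

n(HCl) added = 0.03939 × 0.8766 = 0.03453 mol
n(NaOH) used in back-titration = 0.02817 × 0.3239 = 9.124 × 10^-3 mol
n(HCl) left over = 9.124 × 10^-3 mol (1:1 ratio)
n(HCl) consumed by analyte = 0.03453 − 9.124 × 10^-3 = 0.02541 mol
From the 1:2 ratio, n(Mg(OH)2) = 1/2 × 0.02541 = 0.01270 mol
mass of Mg(OH)2 = 0.01270 × 58.32 = 0.7408 g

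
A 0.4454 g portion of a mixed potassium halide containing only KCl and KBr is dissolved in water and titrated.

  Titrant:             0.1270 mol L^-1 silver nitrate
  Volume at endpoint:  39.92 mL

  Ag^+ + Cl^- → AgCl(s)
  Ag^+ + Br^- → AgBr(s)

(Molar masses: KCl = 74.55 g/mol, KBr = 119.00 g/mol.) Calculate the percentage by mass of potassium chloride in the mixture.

59.46 %

n(AgNO3) = 0.03992 × 0.1270 = 5.070 × 10^-3 mol
Let x = n(KCl), y = n(KBr).
Titrant: 1x + 1y = 5.070 × 10^-3;  mass: 74.55x + 119.00y = 0.4454
Solving, x = 3.553 × 10^-3 mol, y = 1.517 × 10^-3 mol
mass of KCl = 3.553 × 10^-3 × 74.55 = 0.2648 g
% KCl = 0.2648 / 0.4454 × 100 = 59.46 %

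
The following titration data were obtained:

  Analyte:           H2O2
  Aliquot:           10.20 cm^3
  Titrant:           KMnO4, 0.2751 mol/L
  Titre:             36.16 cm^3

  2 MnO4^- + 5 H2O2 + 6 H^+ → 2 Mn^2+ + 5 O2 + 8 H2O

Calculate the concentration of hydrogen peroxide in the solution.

n(KMnO4) = 0.03616 L × 0.2751 mol/L = 9.948 × 10^-3 mol
From the 5:2 mole ratio, n(H2O2) = 5/2 × 9.948 × 10^-3 = 0.02487 mol
[H2O2] = 0.02487 mol / 0.01020 L = 2.438 mol/L

2.438 mol/L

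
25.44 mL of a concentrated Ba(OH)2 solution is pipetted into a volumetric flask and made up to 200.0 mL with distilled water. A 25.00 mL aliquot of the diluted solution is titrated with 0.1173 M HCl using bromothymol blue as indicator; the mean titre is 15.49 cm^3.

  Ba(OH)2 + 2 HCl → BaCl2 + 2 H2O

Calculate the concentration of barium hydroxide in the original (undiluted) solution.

0.2857 M

n(HCl) = 0.01549 × 0.1173 = 1.817 × 10^-3 mol
From the 1:2 ratio, n(Ba(OH)2) in the aliquot = 1/2 × 1.817 × 10^-3 = 9.085 × 10^-4 mol
[Ba(OH)2]_dilute = 9.085 × 10^-4 / 0.02500 = 0.03634 mol/L
Dilution factor = 200.0 / 25.44 = 7.862
[Ba(OH)2]_stock = 0.03634 × 7.862 = 0.2857 mol/L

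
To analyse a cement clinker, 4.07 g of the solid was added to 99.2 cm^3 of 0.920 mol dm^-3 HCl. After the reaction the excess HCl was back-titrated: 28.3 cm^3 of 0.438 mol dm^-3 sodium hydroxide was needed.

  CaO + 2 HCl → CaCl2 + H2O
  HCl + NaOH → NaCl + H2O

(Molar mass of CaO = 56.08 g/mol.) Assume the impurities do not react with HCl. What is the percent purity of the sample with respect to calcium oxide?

n(HCl) added = 0.0992 × 0.920 = 0.0913 mol
n(NaOH) used in back-titration = 0.0283 × 0.438 = 0.0124 mol
n(HCl) left over = 0.0124 mol (1:1 ratio)
n(HCl) consumed by analyte = 0.0913 − 0.0124 = 0.0789 mol
From the 1:2 ratio, n(CaO) = 1/2 × 0.0789 = 0.0394 mol
mass of CaO = 0.0394 × 56.08 = 2.21 g
% CaO = 2.21 / 4.07 × 100 = 54.3 %

54.3 %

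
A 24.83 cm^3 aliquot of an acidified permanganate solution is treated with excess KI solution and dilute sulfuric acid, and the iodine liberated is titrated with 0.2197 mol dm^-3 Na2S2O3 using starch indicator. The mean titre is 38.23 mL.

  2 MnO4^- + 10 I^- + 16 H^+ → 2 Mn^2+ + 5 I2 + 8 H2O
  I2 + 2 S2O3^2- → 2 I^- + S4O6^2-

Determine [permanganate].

0.06765 mol/L

n(S2O3^2-) = 0.03823 × 0.2197 = 8.399 × 10^-3 mol
n(I2) = n(S2O3^2-)/2 = 4.200 × 10^-3 mol
From the 2:5 ratio, n(MnO4^-) in the aliquot = 2/5 × 4.200 × 10^-3 = 1.680 × 10^-3 mol
[MnO4^-] = 1.680 × 10^-3 / 0.02483 = 0.06765 mol/L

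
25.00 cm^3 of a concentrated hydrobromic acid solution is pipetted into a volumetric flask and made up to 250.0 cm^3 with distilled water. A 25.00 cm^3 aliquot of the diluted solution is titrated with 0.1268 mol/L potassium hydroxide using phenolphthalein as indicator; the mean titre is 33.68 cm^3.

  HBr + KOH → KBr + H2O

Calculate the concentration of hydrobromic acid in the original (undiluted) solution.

1.708 mol/L

n(KOH) = 0.03368 × 0.1268 = 4.271 × 10^-3 mol
n(HBr) in the aliquot = 4.271 × 10^-3 mol (1:1 ratio)
[HBr]_dilute = 4.271 × 10^-3 / 0.02500 = 0.1708 mol/L
Dilution factor = 250.0 / 25.00 = 10.00
[HBr]_stock = 0.1708 × 10.00 = 1.708 mol/L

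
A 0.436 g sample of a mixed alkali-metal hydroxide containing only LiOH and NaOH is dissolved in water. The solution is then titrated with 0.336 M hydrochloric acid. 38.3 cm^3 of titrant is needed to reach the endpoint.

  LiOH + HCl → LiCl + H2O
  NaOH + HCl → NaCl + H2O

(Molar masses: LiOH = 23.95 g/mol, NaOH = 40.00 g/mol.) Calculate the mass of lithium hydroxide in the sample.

0.118 g

n(HCl) = 0.0383 × 0.336 = 0.0129 mol
Let x = n(LiOH), y = n(NaOH).
Titrant: 1x + 1y = 0.0129;  mass: 23.95x + 40.00y = 0.436
Solving, x = 4.91 × 10^-3 mol, y = 7.96 × 10^-3 mol
mass of LiOH = 4.91 × 10^-3 × 23.95 = 0.118 g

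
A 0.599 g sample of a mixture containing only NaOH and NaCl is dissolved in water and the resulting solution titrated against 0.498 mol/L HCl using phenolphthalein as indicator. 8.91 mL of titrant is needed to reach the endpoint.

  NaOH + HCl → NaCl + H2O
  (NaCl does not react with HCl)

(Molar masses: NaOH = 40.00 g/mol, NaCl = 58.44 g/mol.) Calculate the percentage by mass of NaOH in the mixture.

n(HCl) = 0.00891 × 0.498 = 4.44 × 10^-3 mol
Let x = n(NaOH), y = n(NaCl).
Titrant: 1x = 4.44 × 10^-3;  mass: 40.00x + 58.44y = 0.599
Solving, x = 4.44 × 10^-3 mol, y = 7.21 × 10^-3 mol
mass of NaOH = 4.44 × 10^-3 × 40.00 = 0.177 g
% NaOH = 0.177 / 0.599 × 100 = 29.6 %

29.6 %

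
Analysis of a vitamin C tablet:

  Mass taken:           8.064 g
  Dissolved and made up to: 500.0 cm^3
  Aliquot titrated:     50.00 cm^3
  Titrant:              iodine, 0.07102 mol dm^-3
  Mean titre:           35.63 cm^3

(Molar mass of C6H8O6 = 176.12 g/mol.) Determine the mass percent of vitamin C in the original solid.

C6H8O6 + I2 → C6H6O6 + 2 HI
n(I2) per titration = 0.03563 × 0.07102 = 2.530 × 10^-3 mol
n(C6H8O6) in each aliquot = 2.530 × 10^-3 mol (1:1 ratio)
n(C6H8O6) in the whole flask = 2.530 × 10^-3 × 500.0/50.00 = 0.02530 mol
mass of C6H8O6 = 0.02530 × 176.12 = 4.457 g
% C6H8O6 = 4.457 / 8.064 × 100 = 55.27 %

55.27 %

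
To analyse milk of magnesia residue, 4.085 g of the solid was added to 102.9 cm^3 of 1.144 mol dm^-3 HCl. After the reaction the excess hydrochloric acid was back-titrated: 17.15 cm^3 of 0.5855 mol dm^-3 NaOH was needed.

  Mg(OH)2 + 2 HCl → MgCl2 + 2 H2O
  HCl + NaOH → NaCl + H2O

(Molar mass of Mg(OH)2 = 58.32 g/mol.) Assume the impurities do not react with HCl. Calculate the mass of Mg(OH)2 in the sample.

3.140 g

n(HCl) added = 0.1029 × 1.144 = 0.1177 mol
n(NaOH) used in back-titration = 0.01715 × 0.5855 = 0.01004 mol
n(HCl) left over = 0.01004 mol (1:1 ratio)
n(HCl) consumed by analyte = 0.1177 − 0.01004 = 0.1077 mol
From the 1:2 ratio, n(Mg(OH)2) = 1/2 × 0.1077 = 0.05384 mol
mass of Mg(OH)2 = 0.05384 × 58.32 = 3.140 g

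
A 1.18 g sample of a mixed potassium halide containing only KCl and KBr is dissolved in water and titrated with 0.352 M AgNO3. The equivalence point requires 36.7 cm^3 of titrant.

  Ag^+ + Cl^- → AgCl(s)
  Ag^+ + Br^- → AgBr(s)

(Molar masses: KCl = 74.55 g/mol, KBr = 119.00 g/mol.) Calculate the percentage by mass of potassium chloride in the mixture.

n(AgNO3) = 0.0367 × 0.352 = 0.0129 mol
Let x = n(KCl), y = n(KBr).
Titrant: 1x + 1y = 0.0129;  mass: 74.55x + 119.00y = 1.18
Solving, x = 8.04 × 10^-3 mol, y = 4.88 × 10^-3 mol
mass of KCl = 8.04 × 10^-3 × 74.55 = 0.599 g
% KCl = 0.599 / 1.18 × 100 = 50.8 %

50.8 %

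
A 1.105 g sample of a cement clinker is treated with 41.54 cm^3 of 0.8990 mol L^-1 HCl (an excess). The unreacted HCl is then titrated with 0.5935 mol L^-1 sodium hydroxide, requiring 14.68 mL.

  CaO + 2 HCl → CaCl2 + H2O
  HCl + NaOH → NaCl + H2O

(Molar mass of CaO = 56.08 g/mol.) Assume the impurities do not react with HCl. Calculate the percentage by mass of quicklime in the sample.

72.66 %

n(HCl) added = 0.04154 × 0.8990 = 0.03734 mol
n(NaOH) used in back-titration = 0.01468 × 0.5935 = 8.713 × 10^-3 mol
n(HCl) left over = 8.713 × 10^-3 mol (1:1 ratio)
n(HCl) consumed by analyte = 0.03734 − 8.713 × 10^-3 = 0.02863 mol
From the 1:2 ratio, n(CaO) = 1/2 × 0.02863 = 0.01432 mol
mass of CaO = 0.01432 × 56.08 = 0.8028 g
% CaO = 0.8028 / 1.105 × 100 = 72.66 %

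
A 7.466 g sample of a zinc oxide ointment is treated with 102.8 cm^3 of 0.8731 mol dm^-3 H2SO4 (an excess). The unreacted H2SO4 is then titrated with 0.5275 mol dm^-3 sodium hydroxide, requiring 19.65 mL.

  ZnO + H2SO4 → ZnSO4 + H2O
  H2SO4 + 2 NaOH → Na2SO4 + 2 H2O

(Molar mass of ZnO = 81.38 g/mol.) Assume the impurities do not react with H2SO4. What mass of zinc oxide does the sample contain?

n(H2SO4) added = 0.1028 × 0.8731 = 0.08975 mol
n(NaOH) used in back-titration = 0.01965 × 0.5275 = 0.01037 mol
From the 1:2 ratio, n(H2SO4) left over = 1/2 × 0.01037 = 5.183 × 10^-3 mol
n(H2SO4) consumed by analyte = 0.08975 − 5.183 × 10^-3 = 0.08457 mol
n(ZnO) = 0.08457 mol (1:1 ratio)
mass of ZnO = 0.08457 × 81.38 = 6.882 g

6.882 g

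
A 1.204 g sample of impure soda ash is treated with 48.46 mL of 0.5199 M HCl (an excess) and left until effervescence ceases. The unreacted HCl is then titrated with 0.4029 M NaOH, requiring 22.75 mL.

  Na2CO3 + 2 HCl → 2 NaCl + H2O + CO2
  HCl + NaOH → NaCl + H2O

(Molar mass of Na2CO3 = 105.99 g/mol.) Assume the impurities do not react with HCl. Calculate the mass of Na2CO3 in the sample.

0.8494 g

n(HCl) added = 0.04846 × 0.5199 = 0.02519 mol
n(NaOH) used in back-titration = 0.02275 × 0.4029 = 9.166 × 10^-3 mol
n(HCl) left over = 9.166 × 10^-3 mol (1:1 ratio)
n(HCl) consumed by analyte = 0.02519 − 9.166 × 10^-3 = 0.01603 mol
From the 1:2 ratio, n(Na2CO3) = 1/2 × 0.01603 = 8.014 × 10^-3 mol
mass of Na2CO3 = 8.014 × 10^-3 × 105.99 = 0.8494 g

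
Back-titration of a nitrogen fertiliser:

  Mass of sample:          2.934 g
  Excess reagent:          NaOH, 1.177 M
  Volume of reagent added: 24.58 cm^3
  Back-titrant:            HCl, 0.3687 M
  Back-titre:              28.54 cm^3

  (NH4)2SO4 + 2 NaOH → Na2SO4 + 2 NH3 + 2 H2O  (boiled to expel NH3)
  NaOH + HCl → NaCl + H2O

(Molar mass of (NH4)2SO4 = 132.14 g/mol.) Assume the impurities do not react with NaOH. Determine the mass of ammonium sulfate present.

1.216 g

n(NaOH) added = 0.02458 × 1.177 = 0.02893 mol
n(HCl) used in back-titration = 0.02854 × 0.3687 = 0.01052 mol
n(NaOH) left over = 0.01052 mol (1:1 ratio)
n(NaOH) consumed by analyte = 0.02893 − 0.01052 = 0.01841 mol
From the 1:2 ratio, n((NH4)2SO4) = 1/2 × 0.01841 = 9.204 × 10^-3 mol
mass of (NH4)2SO4 = 9.204 × 10^-3 × 132.14 = 1.216 g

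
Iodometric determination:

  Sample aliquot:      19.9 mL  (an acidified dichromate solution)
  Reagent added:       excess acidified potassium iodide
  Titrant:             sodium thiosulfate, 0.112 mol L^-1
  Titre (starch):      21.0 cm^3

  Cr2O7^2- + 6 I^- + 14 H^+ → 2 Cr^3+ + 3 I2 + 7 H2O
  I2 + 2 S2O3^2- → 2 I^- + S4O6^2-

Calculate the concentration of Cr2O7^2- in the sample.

n(S2O3^2-) = 0.0210 × 0.112 = 2.35 × 10^-3 mol
n(I2) = n(S2O3^2-)/2 = 1.18 × 10^-3 mol
From the 1:3 ratio, n(Cr2O7^2-) in the aliquot = 1/3 × 1.18 × 10^-3 = 3.92 × 10^-4 mol
[Cr2O7^2-] = 3.92 × 10^-4 / 0.0199 = 0.0197 mol/L

0.0197 mol/L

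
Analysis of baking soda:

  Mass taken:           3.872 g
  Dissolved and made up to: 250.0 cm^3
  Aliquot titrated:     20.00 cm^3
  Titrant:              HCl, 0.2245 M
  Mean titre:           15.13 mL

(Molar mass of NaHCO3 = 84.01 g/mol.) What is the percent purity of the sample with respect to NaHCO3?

92.12 %

NaHCO3 + HCl → NaCl + H2O + CO2
n(HCl) per titration = 0.01513 × 0.2245 = 3.397 × 10^-3 mol
n(NaHCO3) in each aliquot = 3.397 × 10^-3 mol (1:1 ratio)
n(NaHCO3) in the whole flask = 3.397 × 10^-3 × 250.0/20.00 = 0.04246 mol
mass of NaHCO3 = 0.04246 × 84.01 = 3.567 g
% NaHCO3 = 3.567 / 3.872 × 100 = 92.12 %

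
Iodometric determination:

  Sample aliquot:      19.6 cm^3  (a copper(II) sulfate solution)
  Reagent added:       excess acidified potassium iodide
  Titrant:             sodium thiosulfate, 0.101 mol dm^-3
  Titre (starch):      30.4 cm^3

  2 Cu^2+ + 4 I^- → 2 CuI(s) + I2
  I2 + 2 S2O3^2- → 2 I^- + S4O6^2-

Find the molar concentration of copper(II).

n(S2O3^2-) = 0.0304 × 0.101 = 3.07 × 10^-3 mol
n(I2) = n(S2O3^2-)/2 = 1.54 × 10^-3 mol
From the 2:1 ratio, n(Cu2+) in the aliquot = 2/1 × 1.54 × 10^-3 = 3.07 × 10^-3 mol
[Cu2+] = 3.07 × 10^-3 / 0.0196 = 0.157 mol/L

0.157 mol/L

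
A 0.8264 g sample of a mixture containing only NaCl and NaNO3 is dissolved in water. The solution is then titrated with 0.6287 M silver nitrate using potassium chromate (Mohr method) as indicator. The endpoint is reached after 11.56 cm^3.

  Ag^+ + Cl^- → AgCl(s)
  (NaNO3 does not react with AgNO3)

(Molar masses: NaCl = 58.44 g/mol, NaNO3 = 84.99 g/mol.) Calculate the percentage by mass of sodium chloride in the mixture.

51.40 %

n(AgNO3) = 0.01156 × 0.6287 = 7.268 × 10^-3 mol
Let x = n(NaCl), y = n(NaNO3).
Titrant: 1x = 7.268 × 10^-3;  mass: 58.44x + 84.99y = 0.8264
Solving, x = 7.268 × 10^-3 mol, y = 4.726 × 10^-3 mol
mass of NaCl = 7.268 × 10^-3 × 58.44 = 0.4247 g
% NaCl = 0.4247 / 0.8264 × 100 = 51.40 %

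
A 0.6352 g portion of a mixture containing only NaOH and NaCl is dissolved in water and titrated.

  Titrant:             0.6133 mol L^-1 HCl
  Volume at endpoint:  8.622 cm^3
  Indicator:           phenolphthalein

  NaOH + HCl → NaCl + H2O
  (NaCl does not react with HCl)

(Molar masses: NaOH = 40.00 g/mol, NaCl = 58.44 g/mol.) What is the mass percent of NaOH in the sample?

n(HCl) = 0.008622 × 0.6133 = 5.288 × 10^-3 mol
Let x = n(NaOH), y = n(NaCl).
Titrant: 1x = 5.288 × 10^-3;  mass: 40.00x + 58.44y = 0.6352
Solving, x = 5.288 × 10^-3 mol, y = 7.250 × 10^-3 mol
mass of NaOH = 5.288 × 10^-3 × 40.00 = 0.2115 g
% NaOH = 0.2115 / 0.6352 × 100 = 33.30 %

33.30 %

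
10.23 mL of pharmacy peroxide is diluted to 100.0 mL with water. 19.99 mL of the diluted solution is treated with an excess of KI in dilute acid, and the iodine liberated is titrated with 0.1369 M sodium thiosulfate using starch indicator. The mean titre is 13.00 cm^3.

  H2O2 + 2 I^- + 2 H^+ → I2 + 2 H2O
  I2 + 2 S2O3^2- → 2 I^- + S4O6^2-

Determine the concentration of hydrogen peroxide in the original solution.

0.4351 M

n(S2O3^2-) = 0.01300 × 0.1369 = 1.780 × 10^-3 mol
n(I2) = n(S2O3^2-)/2 = 8.898 × 10^-4 mol
n(H2O2) in the aliquot = 8.898 × 10^-4 mol (1:1 ratio)
[H2O2]_dilute = 8.898 × 10^-4 / 0.01999 = 0.04451 mol/L
[H2O2]_original = 0.04451 × 100.0/10.23 = 0.4351 mol/L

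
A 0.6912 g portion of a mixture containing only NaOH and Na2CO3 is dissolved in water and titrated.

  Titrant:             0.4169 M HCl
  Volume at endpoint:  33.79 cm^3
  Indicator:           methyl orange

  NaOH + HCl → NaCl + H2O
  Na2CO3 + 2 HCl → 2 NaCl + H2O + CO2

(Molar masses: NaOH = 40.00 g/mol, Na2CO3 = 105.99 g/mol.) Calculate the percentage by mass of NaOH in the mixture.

n(HCl) = 0.03379 × 0.4169 = 0.01409 mol
Let x = n(NaOH), y = n(Na2CO3).
Titrant: 1x + 2y = 0.01409;  mass: 40.00x + 105.99y = 0.6912
Solving, x = 4.259 × 10^-3 mol, y = 4.914 × 10^-3 mol
mass of NaOH = 4.259 × 10^-3 × 40.00 = 0.1704 g
% NaOH = 0.1704 / 0.6912 × 100 = 24.65 %

24.65 %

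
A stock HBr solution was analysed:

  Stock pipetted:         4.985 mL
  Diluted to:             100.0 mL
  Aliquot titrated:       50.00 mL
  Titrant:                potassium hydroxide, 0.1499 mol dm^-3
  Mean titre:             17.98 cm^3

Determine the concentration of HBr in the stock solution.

HBr + KOH → KBr + H2O
n(KOH) = 0.01798 × 0.1499 = 2.695 × 10^-3 mol
n(HBr) in the aliquot = 2.695 × 10^-3 mol (1:1 ratio)
[HBr]_dilute = 2.695 × 10^-3 / 0.05000 = 0.05390 mol/L
Dilution factor = 100.0 / 4.985 = 20.06
[HBr]_stock = 0.05390 × 20.06 = 1.081 mol/L

1.081 mol/L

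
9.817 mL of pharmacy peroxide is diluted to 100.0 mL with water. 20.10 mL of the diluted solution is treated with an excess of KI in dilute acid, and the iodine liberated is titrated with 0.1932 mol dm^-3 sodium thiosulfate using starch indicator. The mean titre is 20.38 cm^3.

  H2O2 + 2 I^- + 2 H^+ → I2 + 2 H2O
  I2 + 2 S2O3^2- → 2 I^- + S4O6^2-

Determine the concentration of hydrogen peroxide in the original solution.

0.9977 mol/L

n(S2O3^2-) = 0.02038 × 0.1932 = 3.937 × 10^-3 mol
n(I2) = n(S2O3^2-)/2 = 1.969 × 10^-3 mol
n(H2O2) in the aliquot = 1.969 × 10^-3 mol (1:1 ratio)
[H2O2]_dilute = 1.969 × 10^-3 / 0.02010 = 0.09795 mol/L
[H2O2]_original = 0.09795 × 100.0/9.817 = 0.9977 mol/L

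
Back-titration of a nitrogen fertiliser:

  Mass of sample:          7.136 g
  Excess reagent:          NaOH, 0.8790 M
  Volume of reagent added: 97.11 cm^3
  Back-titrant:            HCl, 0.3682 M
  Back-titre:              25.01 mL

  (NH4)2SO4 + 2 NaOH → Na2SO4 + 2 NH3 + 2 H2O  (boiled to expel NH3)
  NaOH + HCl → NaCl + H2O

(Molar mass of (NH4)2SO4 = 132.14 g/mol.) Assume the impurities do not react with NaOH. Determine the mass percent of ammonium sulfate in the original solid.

70.51 %

n(NaOH) added = 0.09711 × 0.8790 = 0.08536 mol
n(HCl) used in back-titration = 0.02501 × 0.3682 = 9.209 × 10^-3 mol
n(NaOH) left over = 9.209 × 10^-3 mol (1:1 ratio)
n(NaOH) consumed by analyte = 0.08536 − 9.209 × 10^-3 = 0.07615 mol
From the 1:2 ratio, n((NH4)2SO4) = 1/2 × 0.07615 = 0.03808 mol
mass of (NH4)2SO4 = 0.03808 × 132.14 = 5.031 g
% (NH4)2SO4 = 5.031 / 7.136 × 100 = 70.51 %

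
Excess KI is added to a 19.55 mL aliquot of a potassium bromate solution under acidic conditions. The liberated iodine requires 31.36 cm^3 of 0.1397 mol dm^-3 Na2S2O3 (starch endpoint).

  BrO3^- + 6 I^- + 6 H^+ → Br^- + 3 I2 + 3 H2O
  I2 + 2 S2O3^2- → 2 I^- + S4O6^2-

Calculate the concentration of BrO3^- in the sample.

n(S2O3^2-) = 0.03136 × 0.1397 = 4.381 × 10^-3 mol
n(I2) = n(S2O3^2-)/2 = 2.190 × 10^-3 mol
From the 1:3 ratio, n(BrO3^-) in the aliquot = 1/3 × 2.190 × 10^-3 = 7.302 × 10^-4 mol
[BrO3^-] = 7.302 × 10^-4 / 0.01955 = 0.03735 mol/L

0.03735 mol/L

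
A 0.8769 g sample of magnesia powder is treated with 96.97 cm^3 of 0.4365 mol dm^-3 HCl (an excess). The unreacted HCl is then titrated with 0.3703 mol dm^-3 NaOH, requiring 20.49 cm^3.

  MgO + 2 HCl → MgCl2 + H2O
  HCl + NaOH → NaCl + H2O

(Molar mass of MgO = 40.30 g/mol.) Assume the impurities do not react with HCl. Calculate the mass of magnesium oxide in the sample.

0.7000 g

n(HCl) added = 0.09697 × 0.4365 = 0.04233 mol
n(NaOH) used in back-titration = 0.02049 × 0.3703 = 7.587 × 10^-3 mol
n(HCl) left over = 7.587 × 10^-3 mol (1:1 ratio)
n(HCl) consumed by analyte = 0.04233 − 7.587 × 10^-3 = 0.03474 mol
From the 1:2 ratio, n(MgO) = 1/2 × 0.03474 = 0.01737 mol
mass of MgO = 0.01737 × 40.30 = 0.7000 g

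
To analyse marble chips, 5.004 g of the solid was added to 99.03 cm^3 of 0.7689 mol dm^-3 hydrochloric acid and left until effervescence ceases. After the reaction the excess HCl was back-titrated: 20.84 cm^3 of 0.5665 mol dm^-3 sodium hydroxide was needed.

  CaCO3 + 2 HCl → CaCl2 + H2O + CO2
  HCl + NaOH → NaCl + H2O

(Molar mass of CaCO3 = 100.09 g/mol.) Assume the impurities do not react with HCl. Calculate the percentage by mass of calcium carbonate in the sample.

64.34 %

n(HCl) added = 0.09903 × 0.7689 = 0.07614 mol
n(NaOH) used in back-titration = 0.02084 × 0.5665 = 0.01181 mol
n(HCl) left over = 0.01181 mol (1:1 ratio)
n(HCl) consumed by analyte = 0.07614 − 0.01181 = 0.06434 mol
From the 1:2 ratio, n(CaCO3) = 1/2 × 0.06434 = 0.03217 mol
mass of CaCO3 = 0.03217 × 100.09 = 3.220 g
% CaCO3 = 3.220 / 5.004 × 100 = 64.34 %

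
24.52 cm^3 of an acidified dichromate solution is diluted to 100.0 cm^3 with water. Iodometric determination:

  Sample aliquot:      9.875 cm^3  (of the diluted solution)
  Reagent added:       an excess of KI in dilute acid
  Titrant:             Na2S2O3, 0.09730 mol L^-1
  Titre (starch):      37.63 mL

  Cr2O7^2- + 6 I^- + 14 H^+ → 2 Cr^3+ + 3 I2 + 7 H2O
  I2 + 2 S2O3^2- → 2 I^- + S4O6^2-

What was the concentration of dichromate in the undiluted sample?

n(S2O3^2-) = 0.03763 × 0.09730 = 3.661 × 10^-3 mol
n(I2) = n(S2O3^2-)/2 = 1.831 × 10^-3 mol
From the 1:3 ratio, n(Cr2O7^2-) in the aliquot = 1/3 × 1.831 × 10^-3 = 6.102 × 10^-4 mol
[Cr2O7^2-]_dilute = 6.102 × 10^-4 / 0.009875 = 0.06180 mol/L
[Cr2O7^2-]_original = 0.06180 × 100.0/24.52 = 0.2520 mol/L

0.2520 mol/L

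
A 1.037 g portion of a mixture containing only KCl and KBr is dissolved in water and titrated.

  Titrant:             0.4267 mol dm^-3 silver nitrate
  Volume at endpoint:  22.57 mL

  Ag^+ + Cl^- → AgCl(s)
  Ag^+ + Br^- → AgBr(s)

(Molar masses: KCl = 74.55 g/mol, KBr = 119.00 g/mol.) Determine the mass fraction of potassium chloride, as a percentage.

n(AgNO3) = 0.02257 × 0.4267 = 9.631 × 10^-3 mol
Let x = n(KCl), y = n(KBr).
Titrant: 1x + 1y = 9.631 × 10^-3;  mass: 74.55x + 119.00y = 1.037
Solving, x = 2.453 × 10^-3 mol, y = 7.177 × 10^-3 mol
mass of KCl = 2.453 × 10^-3 × 74.55 = 0.1829 g
% KCl = 0.1829 / 1.037 × 100 = 17.64 %

17.64 %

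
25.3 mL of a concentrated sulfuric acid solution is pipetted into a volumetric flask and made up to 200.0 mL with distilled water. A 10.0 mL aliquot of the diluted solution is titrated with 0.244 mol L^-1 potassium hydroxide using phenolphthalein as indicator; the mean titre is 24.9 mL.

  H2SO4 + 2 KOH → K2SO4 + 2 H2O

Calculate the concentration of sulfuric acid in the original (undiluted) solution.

2.40 mol/L

n(KOH) = 0.0249 × 0.244 = 6.08 × 10^-3 mol
From the 1:2 ratio, n(H2SO4) in the aliquot = 1/2 × 6.08 × 10^-3 = 3.04 × 10^-3 mol
[H2SO4]_dilute = 3.04 × 10^-3 / 0.0100 = 0.304 mol/L
Dilution factor = 200.0 / 25.3 = 7.905
[H2SO4]_stock = 0.304 × 7.905 = 2.40 mol/L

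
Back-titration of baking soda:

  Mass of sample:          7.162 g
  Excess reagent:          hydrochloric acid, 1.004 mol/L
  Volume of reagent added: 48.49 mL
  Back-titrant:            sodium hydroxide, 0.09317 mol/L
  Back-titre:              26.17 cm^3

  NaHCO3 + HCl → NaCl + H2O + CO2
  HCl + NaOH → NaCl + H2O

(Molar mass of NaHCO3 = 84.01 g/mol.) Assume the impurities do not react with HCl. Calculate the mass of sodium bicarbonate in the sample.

3.885 g

n(HCl) added = 0.04849 × 1.004 = 0.04868 mol
n(NaOH) used in back-titration = 0.02617 × 0.09317 = 2.438 × 10^-3 mol
n(HCl) left over = 2.438 × 10^-3 mol (1:1 ratio)
n(HCl) consumed by analyte = 0.04868 − 2.438 × 10^-3 = 0.04625 mol
n(NaHCO3) = 0.04625 mol (1:1 ratio)
mass of NaHCO3 = 0.04625 × 84.01 = 3.885 g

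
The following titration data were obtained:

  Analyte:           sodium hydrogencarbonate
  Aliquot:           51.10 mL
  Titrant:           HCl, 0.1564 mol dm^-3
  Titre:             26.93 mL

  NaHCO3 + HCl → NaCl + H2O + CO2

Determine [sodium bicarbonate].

0.08242 mol/L

n(HCl) = 0.02693 L × 0.1564 mol/L = 4.212 × 10^-3 mol
n(NaHCO3) = 4.212 × 10^-3 mol (1:1 mole ratio)
[NaHCO3] = 4.212 × 10^-3 mol / 0.05110 L = 0.08242 mol/L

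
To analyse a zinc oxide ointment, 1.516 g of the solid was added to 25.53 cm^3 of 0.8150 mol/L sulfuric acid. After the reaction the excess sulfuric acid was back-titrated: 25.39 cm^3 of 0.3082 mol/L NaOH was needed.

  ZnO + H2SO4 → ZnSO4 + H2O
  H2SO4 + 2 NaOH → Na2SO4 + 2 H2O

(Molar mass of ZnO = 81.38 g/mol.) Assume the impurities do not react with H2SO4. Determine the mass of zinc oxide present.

n(H2SO4) added = 0.02553 × 0.8150 = 0.02081 mol
n(NaOH) used in back-titration = 0.02539 × 0.3082 = 7.825 × 10^-3 mol
From the 1:2 ratio, n(H2SO4) left over = 1/2 × 7.825 × 10^-3 = 3.913 × 10^-3 mol
n(H2SO4) consumed by analyte = 0.02081 − 3.913 × 10^-3 = 0.01689 mol
n(ZnO) = 0.01689 mol (1:1 ratio)
mass of ZnO = 0.01689 × 81.38 = 1.375 g

1.375 g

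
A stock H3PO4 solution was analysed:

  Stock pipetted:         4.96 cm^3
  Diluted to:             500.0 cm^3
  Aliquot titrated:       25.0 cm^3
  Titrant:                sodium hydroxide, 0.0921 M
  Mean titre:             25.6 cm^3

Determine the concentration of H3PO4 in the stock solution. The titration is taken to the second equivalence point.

H3PO4 + 2 NaOH → Na2HPO4 + 2 H2O
n(NaOH) = 0.0256 × 0.0921 = 2.36 × 10^-3 mol
From the 1:2 ratio, n(H3PO4) in the aliquot = 1/2 × 2.36 × 10^-3 = 1.18 × 10^-3 mol
[H3PO4]_dilute = 1.18 × 10^-3 / 0.0250 = 0.0472 mol/L
Dilution factor = 500.0 / 4.96 = 100.8
[H3PO4]_stock = 0.0472 × 100.8 = 4.75 mol/L

4.75 M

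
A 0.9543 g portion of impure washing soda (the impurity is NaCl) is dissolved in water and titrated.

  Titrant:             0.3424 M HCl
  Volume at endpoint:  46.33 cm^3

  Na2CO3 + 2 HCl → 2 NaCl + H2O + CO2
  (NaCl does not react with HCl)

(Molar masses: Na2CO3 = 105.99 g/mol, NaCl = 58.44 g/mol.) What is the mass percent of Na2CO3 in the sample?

88.09 %

n(HCl) = 0.04633 × 0.3424 = 0.01586 mol
Let x = n(Na2CO3), y = n(NaCl).
Titrant: 2x = 0.01586;  mass: 105.99x + 58.44y = 0.9543
Solving, x = 7.932 × 10^-3 mol, y = 1.944 × 10^-3 mol
mass of Na2CO3 = 7.932 × 10^-3 × 105.99 = 0.8407 g
% Na2CO3 = 0.8407 / 0.9543 × 100 = 88.09 %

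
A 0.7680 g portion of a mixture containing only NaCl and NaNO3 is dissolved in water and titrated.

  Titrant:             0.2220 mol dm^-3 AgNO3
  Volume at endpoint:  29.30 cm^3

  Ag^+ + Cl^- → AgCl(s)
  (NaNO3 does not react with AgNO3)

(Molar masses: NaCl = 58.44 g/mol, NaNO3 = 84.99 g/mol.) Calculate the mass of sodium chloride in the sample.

n(AgNO3) = 0.02930 × 0.2220 = 6.505 × 10^-3 mol
Let x = n(NaCl), y = n(NaNO3).
Titrant: 1x = 6.505 × 10^-3;  mass: 58.44x + 84.99y = 0.7680
Solving, x = 6.505 × 10^-3 mol, y = 4.564 × 10^-3 mol
mass of NaCl = 6.505 × 10^-3 × 58.44 = 0.3801 g

0.3801 g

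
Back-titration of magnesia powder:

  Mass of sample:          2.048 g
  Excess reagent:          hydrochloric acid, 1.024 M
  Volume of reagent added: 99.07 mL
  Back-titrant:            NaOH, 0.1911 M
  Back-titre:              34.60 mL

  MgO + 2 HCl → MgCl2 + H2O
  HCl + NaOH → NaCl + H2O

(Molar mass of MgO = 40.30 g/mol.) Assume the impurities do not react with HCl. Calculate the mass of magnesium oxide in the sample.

n(HCl) added = 0.09907 × 1.024 = 0.1014 mol
n(NaOH) used in back-titration = 0.03460 × 0.1911 = 6.612 × 10^-3 mol
n(HCl) left over = 6.612 × 10^-3 mol (1:1 ratio)
n(HCl) consumed by analyte = 0.1014 − 6.612 × 10^-3 = 0.09484 mol
From the 1:2 ratio, n(MgO) = 1/2 × 0.09484 = 0.04742 mol
mass of MgO = 0.04742 × 40.30 = 1.911 g

1.911 g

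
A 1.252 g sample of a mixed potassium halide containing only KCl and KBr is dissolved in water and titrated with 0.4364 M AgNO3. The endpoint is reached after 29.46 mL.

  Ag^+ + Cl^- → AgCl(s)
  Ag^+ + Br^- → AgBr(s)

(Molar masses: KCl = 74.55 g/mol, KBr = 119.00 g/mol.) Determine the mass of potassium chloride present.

n(AgNO3) = 0.02946 × 0.4364 = 0.01286 mol
Let x = n(KCl), y = n(KBr).
Titrant: 1x + 1y = 0.01286;  mass: 74.55x + 119.00y = 1.252
Solving, x = 6.252 × 10^-3 mol, y = 6.604 × 10^-3 mol
mass of KCl = 6.252 × 10^-3 × 74.55 = 0.4661 g

0.4661 g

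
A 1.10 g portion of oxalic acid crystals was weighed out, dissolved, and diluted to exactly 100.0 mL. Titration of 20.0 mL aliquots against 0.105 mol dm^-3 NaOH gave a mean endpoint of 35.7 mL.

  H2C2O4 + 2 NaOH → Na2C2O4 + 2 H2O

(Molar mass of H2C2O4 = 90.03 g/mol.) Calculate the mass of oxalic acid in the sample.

0.844 g

n(NaOH) per titration = 0.0357 × 0.105 = 3.75 × 10^-3 mol
From the 1:2 ratio, n(H2C2O4) in each aliquot = 1/2 × 3.75 × 10^-3 = 1.87 × 10^-3 mol
n(H2C2O4) in the whole flask = 1.87 × 10^-3 × 100.0/20.0 = 9.37 × 10^-3 mol
mass of H2C2O4 = 9.37 × 10^-3 × 90.03 = 0.844 g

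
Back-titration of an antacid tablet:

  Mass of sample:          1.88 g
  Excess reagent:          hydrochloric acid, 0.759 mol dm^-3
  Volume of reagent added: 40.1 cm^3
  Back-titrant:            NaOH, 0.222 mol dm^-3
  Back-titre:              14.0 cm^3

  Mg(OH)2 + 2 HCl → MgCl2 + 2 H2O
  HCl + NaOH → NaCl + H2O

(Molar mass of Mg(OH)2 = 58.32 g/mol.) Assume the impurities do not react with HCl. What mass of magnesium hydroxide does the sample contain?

n(HCl) added = 0.0401 × 0.759 = 0.0304 mol
n(NaOH) used in back-titration = 0.0140 × 0.222 = 3.11 × 10^-3 mol
n(HCl) left over = 3.11 × 10^-3 mol (1:1 ratio)
n(HCl) consumed by analyte = 0.0304 − 3.11 × 10^-3 = 0.0273 mol
From the 1:2 ratio, n(Mg(OH)2) = 1/2 × 0.0273 = 0.0137 mol
mass of Mg(OH)2 = 0.0137 × 58.32 = 0.797 g

0.797 g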